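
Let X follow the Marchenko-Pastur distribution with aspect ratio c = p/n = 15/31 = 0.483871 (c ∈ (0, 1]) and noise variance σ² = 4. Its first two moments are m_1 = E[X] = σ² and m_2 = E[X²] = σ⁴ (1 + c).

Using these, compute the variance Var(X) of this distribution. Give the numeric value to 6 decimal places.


m_1 = E[X] = σ² = 4, so m_1² = 16.
m_2 = E[X²] = σ⁴ (1 + c) = 16 · (1 + 0.483871) = 16 · 1.483871 = 23.741935.
(Note m_2 − m_1² simplifies to c · σ⁴ = 0.483871 · 16.)

Var(X) = m_2 − m_1² = 23.741935 − 16 = 7.741935.


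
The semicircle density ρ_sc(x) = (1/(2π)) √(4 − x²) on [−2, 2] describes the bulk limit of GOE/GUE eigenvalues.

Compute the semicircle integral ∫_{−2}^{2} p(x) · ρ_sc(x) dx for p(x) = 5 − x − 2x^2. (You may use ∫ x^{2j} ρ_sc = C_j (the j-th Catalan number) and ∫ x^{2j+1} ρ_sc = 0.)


Write p(x) = Σ a_i x^i, split into monomials and integrate each against ρ_sc separately.
Using ∫ x^{2j} ρ_sc = C_j = (1/(j+1)) C(2j, j) (Catalan numbers) and ∫ x^{2j+1} ρ_sc = 0 (odd monomials vanish by symmetry):
  i = 0 (even): a_0 · C_{0} = 5 · 1 = 5
  i = 1 (odd): ∫ x^1 ρ_sc = 0 (vanishes)
  i = 2 (even): a_2 · C_{1} = -2 · 1 = -2

Summing the contributions: ∫_{−2}^{2} p(x) ρ_sc(x) dx = 5 + (-2) = 3.


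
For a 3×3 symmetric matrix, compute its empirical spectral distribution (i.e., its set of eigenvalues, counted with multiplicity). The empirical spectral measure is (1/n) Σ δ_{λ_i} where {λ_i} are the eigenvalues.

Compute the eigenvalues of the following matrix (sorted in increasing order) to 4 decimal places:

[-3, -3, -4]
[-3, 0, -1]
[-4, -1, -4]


Since M is real symmetric, all three eigenvalues are real; they are the roots of det(λI − M) = λ³ − (tr M) λ² + s λ − det M, where s is the sum of the principal 2×2 minors.
tr M = -3 + 0 + (-4) = -7.
s = ((-3)·0 − (-3)²) + ((-3)·(-4) − (-4)²) + (0·(-4) − (-1)²) = -9 + (-4) + (-1) = -14.
det M (expand along row 1) = (-3)·(-1) − (-3)·8 + (-4)·3 = 15.
Characteristic polynomial: λ³ + 7λ² − 14λ − 15 = 0.
Substitute λ = y + (tr M)/3 = y − 2.333333 to remove the quadratic term: y³ + p·y + q = 0 with p = s − (tr M)²/3 = -30.333333 and q = −2(tr M)³/27 + (tr M)·s/3 − det M = 43.074074.
Three real roots ⇒ use the trigonometric (Viète) form: r = 2√(−p/3) = 6.359595, φ = arccos(3q/(p·r)) = arccos(-0.669866) = 2.304824 rad.
y_k = r·cos(φ/3 − 2πk/3) for k = 0, 1, 2 gives y = 4.573252, 1.540560, -6.113813.
λ_k = y_k − 2.333333 gives λ = 2.2399, -0.7928, -8.4471 (check: the sum is -7.0000 = tr M).

Eigenvalues sorted in increasing order: [-8.4471, -0.7928, 2.2399].


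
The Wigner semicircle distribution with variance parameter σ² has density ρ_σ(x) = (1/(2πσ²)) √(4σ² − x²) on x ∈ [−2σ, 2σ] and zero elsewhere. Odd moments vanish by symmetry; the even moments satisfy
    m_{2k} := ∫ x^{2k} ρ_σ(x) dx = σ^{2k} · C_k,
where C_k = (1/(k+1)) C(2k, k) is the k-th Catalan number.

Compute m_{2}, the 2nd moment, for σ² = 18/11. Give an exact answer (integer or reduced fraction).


By the scaled semicircle moment identity, m_{2k} = σ^{2k} · C_k with k = 1.
C_1 = (1/(k+1)) · C(2k, k) = (1/2) · C(2, 1) = (1/2) · 2 = 1.
σ^{2k} = (σ²)^k = (18/11)^1 = 18/11.

Therefore m_{2} = σ^{2} · C_1 = (18/11) · 1 = 18/11.


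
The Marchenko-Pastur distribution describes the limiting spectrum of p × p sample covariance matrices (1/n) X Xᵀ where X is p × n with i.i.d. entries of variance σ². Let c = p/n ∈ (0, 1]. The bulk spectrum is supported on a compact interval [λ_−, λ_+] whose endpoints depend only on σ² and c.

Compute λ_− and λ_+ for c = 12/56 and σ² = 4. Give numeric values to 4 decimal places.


c = 12/56 = 0.214286; √c = 0.462910.
λ_− = σ² (1 − √c)² = 4 · (1 − 0.462910)² = 4 · (0.537090)² = 1.153862.
λ_+ = σ² (1 + √c)² = 4 · (1 + 0.462910)² = 4 · (1.462910)² = 8.560423.

Rounded to 4 decimal places: λ_− ≈ 1.1539, λ_+ ≈ 8.5604.


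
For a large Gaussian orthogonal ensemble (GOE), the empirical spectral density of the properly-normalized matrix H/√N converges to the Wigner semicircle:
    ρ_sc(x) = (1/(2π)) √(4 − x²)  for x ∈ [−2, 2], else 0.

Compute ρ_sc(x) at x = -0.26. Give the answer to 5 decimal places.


ρ_sc(x) = (1/(2π)) √(4 − x²). With x = -0.26:
  4 − x² = 4 − (-0.26)² = 4 − 0.067600 = 3.932400.
  √(4 − x²) = 1.983028.
  1/(2π) = 0.159155.
  ρ_sc(-0.26) = 0.159155 · 1.983028 = 0.315609.

Rounded to 5 decimal places: ρ_sc(-0.26) ≈ 0.31561.


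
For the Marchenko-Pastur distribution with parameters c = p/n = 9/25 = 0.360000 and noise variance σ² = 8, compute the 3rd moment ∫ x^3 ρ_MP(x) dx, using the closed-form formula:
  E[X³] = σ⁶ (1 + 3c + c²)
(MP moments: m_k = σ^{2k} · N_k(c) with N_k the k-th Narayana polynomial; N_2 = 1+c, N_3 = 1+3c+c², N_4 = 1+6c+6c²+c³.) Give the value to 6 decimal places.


E[X³] = σ⁶ (1 + 3c + c²) (third MP moment). With σ² = 8 (so σ⁶ = 512) and c = 9/25 = 0.360000: E[X³] = 512 · (1 + 3·0.360000 + (0.360000)²) = 512 · 2.209600.

So E[X^3] = 1131.315200.


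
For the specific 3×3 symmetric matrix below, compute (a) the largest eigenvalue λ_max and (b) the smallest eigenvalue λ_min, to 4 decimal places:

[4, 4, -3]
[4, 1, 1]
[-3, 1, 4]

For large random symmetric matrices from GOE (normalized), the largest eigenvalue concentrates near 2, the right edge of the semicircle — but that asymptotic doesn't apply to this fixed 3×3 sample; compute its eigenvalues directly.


Since M is real symmetric, all three eigenvalues are real; they are the roots of det(λI − M) = λ³ − (tr M) λ² + s λ − det M, where s is the sum of the principal 2×2 minors.
tr M = 4 + 1 + 4 = 9.
s = (4·1 − 4²) + (4·4 − (-3)²) + (1·4 − 1²) = -12 + 7 + 3 = -2.
det M (expand along row 1) = 4·3 − 4·19 + (-3)·7 = -85.
Characteristic polynomial: λ³ − 9λ² − 2λ + 85 = 0.
Substitute λ = y + (tr M)/3 = y + 3.000000 to remove the quadratic term: y³ + p·y + q = 0 with p = s − (tr M)²/3 = -29.000000 and q = −2(tr M)³/27 + (tr M)·s/3 − det M = 25.000000.
Three real roots ⇒ use the trigonometric (Viète) form: r = 2√(−p/3) = 6.218253, φ = arccos(3q/(p·r)) = arccos(-0.415906) = 1.999735 rad.
y_k = r·cos(φ/3 − 2πk/3) for k = 0, 1, 2 gives y = 4.887185, 0.886057, -5.773242.
λ_k = y_k + 3.000000 gives λ = 7.8872, 3.8861, -2.7732 (check: the sum is 9.0000 = tr M).

Hence λ_max = 7.8872 and λ_min = -2.7732.


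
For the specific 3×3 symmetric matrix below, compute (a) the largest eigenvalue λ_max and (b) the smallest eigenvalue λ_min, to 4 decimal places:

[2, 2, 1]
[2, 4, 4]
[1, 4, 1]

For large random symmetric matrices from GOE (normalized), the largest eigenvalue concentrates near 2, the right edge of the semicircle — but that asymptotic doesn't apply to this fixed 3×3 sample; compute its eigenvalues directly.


Since M is real symmetric, all three eigenvalues are real; they are the roots of det(λI − M) = λ³ − (tr M) λ² + s λ − det M, where s is the sum of the principal 2×2 minors.
tr M = 2 + 4 + 1 = 7.
s = (2·4 − 2²) + (2·1 − 1²) + (4·1 − 4²) = 4 + 1 + (-12) = -7.
det M (expand along row 1) = 2·(-12) − 2·(-2) + 1·4 = -16.
Characteristic polynomial: λ³ − 7λ² − 7λ + 16 = 0.
Substitute λ = y + (tr M)/3 = y + 2.333333 to remove the quadratic term: y³ + p·y + q = 0 with p = s − (tr M)²/3 = -23.333333 and q = −2(tr M)³/27 + (tr M)·s/3 − det M = -25.740741.
Three real roots ⇒ use the trigonometric (Viète) form: r = 2√(−p/3) = 5.577734, φ = arccos(3q/(p·r)) = arccos(0.593346) = 0.935587 rad.
y_k = r·cos(φ/3 − 2πk/3) for k = 0, 1, 2 gives y = 5.308685, -1.172204, -4.136481.
λ_k = y_k + 2.333333 gives λ = 7.6420, 1.1611, -1.8031 (check: the sum is 7.0000 = tr M).

Hence λ_max = 7.6420 and λ_min = -1.8031.


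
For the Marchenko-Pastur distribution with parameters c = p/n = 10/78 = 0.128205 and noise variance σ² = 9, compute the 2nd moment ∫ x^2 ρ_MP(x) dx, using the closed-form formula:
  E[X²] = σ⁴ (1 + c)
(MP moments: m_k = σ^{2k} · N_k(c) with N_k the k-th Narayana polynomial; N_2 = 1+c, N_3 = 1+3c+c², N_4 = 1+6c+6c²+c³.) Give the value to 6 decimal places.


E[X²] = σ⁴ (1 + c) (second MP moment). With σ² = 9 (so σ⁴ = 81) and c = 10/78 = 0.128205: E[X²] = 81 · (1 + 0.128205) = 81 · 1.128205.

So E[X^2] = 91.384615.


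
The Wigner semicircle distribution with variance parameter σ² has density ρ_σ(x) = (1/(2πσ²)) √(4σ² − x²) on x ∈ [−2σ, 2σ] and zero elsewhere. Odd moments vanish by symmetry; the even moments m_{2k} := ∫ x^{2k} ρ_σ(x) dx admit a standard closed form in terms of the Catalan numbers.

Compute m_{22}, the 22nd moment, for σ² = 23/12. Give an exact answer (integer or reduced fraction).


By the scaled semicircle moment identity, m_{2k} = σ^{2k} · C_k with k = 11.
C_11 = (1/(k+1)) · C(2k, k) = (1/12) · C(22, 11) = (1/12) · 705432 = 58786.
σ^{2k} = (σ²)^k = (23/12)^11 = 952809757913927/743008370688.

Therefore m_{22} = σ^{22} · C_11 = (952809757913927/743008370688) · 58786 = 28005937214364056311/371504185344.


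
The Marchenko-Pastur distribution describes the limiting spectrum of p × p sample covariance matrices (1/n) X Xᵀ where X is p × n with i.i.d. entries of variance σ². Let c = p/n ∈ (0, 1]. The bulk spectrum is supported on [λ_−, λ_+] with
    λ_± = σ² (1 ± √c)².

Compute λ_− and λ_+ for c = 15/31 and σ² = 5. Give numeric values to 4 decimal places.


c = 15/31 = 0.483871; √c = 0.695608.
λ_− = σ² (1 − √c)² = 5 · (1 − 0.695608)² = 5 · (0.304392)² = 0.463271.
λ_+ = σ² (1 + √c)² = 5 · (1 + 0.695608)² = 5 · (1.695608)² = 14.375438.

Rounded to 4 decimal places: λ_− ≈ 0.4633, λ_+ ≈ 14.3754.


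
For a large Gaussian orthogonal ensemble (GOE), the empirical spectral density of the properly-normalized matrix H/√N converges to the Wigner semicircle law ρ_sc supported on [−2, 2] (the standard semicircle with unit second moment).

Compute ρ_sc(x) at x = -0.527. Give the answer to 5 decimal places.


ρ_sc(x) = (1/(2π)) √(4 − x²). With x = -0.527:
  4 − x² = 4 − (-0.527)² = 4 − 0.277729 = 3.722271.
  √(4 − x²) = 1.929319.
  1/(2π) = 0.159155.
  ρ_sc(-0.527) = 0.159155 · 1.929319 = 0.307061.

Rounded to 5 decimal places: ρ_sc(-0.527) ≈ 0.30706.


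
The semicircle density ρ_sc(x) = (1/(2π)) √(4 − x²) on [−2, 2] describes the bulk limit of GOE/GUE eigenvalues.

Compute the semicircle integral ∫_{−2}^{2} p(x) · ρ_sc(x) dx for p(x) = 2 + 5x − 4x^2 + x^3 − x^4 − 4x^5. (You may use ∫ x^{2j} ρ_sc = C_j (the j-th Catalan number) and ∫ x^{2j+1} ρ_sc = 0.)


Write p(x) = Σ a_i x^i, split into monomials and integrate each against ρ_sc separately.
Using ∫ x^{2j} ρ_sc = C_j = (1/(j+1)) C(2j, j) (Catalan numbers) and ∫ x^{2j+1} ρ_sc = 0 (odd monomials vanish by symmetry):
  i = 0 (even): a_0 · C_{0} = 2 · 1 = 2
  i = 1 (odd): ∫ x^1 ρ_sc = 0 (vanishes)
  i = 2 (even): a_2 · C_{1} = -4 · 1 = -4
  i = 3 (odd): ∫ x^3 ρ_sc = 0 (vanishes)
  i = 4 (even): a_4 · C_{2} = -1 · 2 = -2
  i = 5 (odd): ∫ x^5 ρ_sc = 0 (vanishes)

Summing the contributions: ∫_{−2}^{2} p(x) ρ_sc(x) dx = 2 + (-4) + (-2) = -4.


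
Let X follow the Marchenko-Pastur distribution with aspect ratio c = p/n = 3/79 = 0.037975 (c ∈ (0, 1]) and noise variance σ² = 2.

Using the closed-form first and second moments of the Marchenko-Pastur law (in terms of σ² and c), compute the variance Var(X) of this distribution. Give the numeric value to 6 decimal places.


Recall the MP moments m_1 = E[X] = σ² and m_2 = E[X²] = σ⁴ (1 + c).
m_1 = E[X] = σ² = 2, so m_1² = 4.
m_2 = E[X²] = σ⁴ (1 + c) = 4 · (1 + 0.037975) = 4 · 1.037975 = 4.151899.
(Note m_2 − m_1² simplifies to c · σ⁴ = 0.037975 · 4.)

Var(X) = m_2 − m_1² = 4.151899 − 4 = 0.151899.


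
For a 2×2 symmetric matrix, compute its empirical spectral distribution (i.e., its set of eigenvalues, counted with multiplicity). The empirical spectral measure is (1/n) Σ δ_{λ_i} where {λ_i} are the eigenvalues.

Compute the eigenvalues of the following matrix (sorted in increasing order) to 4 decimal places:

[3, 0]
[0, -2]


Since M is real symmetric, both eigenvalues are real; they are the roots of det(λI − M) = λ² − (tr M) λ + det M.
tr M = 3 + (-2) = 1.
det M = 3·(-2) − 0² = -6 − 0 = -6.
Characteristic polynomial: λ² − λ − 6 = 0.
Discriminant Δ = (tr M)² − 4·det M = 1 − (-24) = 25; √Δ = 5.000000.
λ = (tr M ± √Δ)/2 = (1 ± 5.000000)/2, giving (tr M − √Δ)/2 = -2.0000 and (tr M + √Δ)/2 = 3.0000.

Eigenvalues sorted in increasing order: [-2.0000, 3.0000].


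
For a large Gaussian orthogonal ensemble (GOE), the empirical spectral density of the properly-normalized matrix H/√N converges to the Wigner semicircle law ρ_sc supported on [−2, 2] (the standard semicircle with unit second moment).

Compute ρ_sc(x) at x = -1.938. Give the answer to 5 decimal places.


ρ_sc(x) = (1/(2π)) √(4 − x²). With x = -1.938:
  4 − x² = 4 − (-1.938)² = 4 − 3.755844 = 0.244156.
  √(4 − x²) = 0.494121.
  1/(2π) = 0.159155.
  ρ_sc(-1.938) = 0.159155 · 0.494121 = 0.078642.

Rounded to 5 decimal places: ρ_sc(-1.938) ≈ 0.07864.


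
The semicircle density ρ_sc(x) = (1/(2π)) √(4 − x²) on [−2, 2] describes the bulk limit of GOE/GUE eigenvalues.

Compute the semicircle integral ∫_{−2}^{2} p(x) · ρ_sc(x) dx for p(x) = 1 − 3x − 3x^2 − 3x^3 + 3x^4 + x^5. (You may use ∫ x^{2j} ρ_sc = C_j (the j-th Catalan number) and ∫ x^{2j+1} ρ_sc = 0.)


Write p(x) = Σ a_i x^i, split into monomials and integrate each against ρ_sc separately.
Using ∫ x^{2j} ρ_sc = C_j = (1/(j+1)) C(2j, j) (Catalan numbers) and ∫ x^{2j+1} ρ_sc = 0 (odd monomials vanish by symmetry):
  i = 0 (even): a_0 · C_{0} = 1 · 1 = 1
  i = 1 (odd): ∫ x^1 ρ_sc = 0 (vanishes)
  i = 2 (even): a_2 · C_{1} = -3 · 1 = -3
  i = 3 (odd): ∫ x^3 ρ_sc = 0 (vanishes)
  i = 4 (even): a_4 · C_{2} = 3 · 2 = 6
  i = 5 (odd): ∫ x^5 ρ_sc = 0 (vanishes)

Summing the contributions: ∫_{−2}^{2} p(x) ρ_sc(x) dx = 1 + (-3) + 6 = 4.


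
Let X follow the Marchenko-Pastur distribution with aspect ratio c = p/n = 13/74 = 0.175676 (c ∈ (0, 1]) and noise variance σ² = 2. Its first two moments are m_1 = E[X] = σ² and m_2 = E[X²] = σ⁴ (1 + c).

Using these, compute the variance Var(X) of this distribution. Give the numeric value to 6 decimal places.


m_1 = E[X] = σ² = 2, so m_1² = 4.
m_2 = E[X²] = σ⁴ (1 + c) = 4 · (1 + 0.175676) = 4 · 1.175676 = 4.702703.
(Note m_2 − m_1² simplifies to c · σ⁴ = 0.175676 · 4.)

Var(X) = m_2 − m_1² = 4.702703 − 4 = 0.702703.


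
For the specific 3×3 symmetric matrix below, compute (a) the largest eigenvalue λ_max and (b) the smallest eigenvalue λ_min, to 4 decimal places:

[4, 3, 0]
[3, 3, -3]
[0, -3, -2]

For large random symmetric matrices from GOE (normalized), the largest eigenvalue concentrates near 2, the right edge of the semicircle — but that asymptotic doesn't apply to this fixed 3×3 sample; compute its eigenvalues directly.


Since M is real symmetric, all three eigenvalues are real; they are the roots of det(λI − M) = λ³ − (tr M) λ² + s λ − det M, where s is the sum of the principal 2×2 minors.
tr M = 4 + 3 + (-2) = 5.
s = (4·3 − 3²) + (4·(-2) − 0²) + (3·(-2) − (-3)²) = 3 + (-8) + (-15) = -20.
det M (expand along row 1) = 4·(-15) − 3·(-6) + 0·(-9) = -42.
Characteristic polynomial: λ³ − 5λ² − 20λ + 42 = 0.
Substitute λ = y + (tr M)/3 = y + 1.666667 to remove the quadratic term: y³ + p·y + q = 0 with p = s − (tr M)²/3 = -28.333333 and q = −2(tr M)³/27 + (tr M)·s/3 − det M = -0.592593.
Three real roots ⇒ use the trigonometric (Viète) form: r = 2√(−p/3) = 6.146363, φ = arccos(3q/(p·r)) = arccos(0.010208) = 1.560588 rad.
y_k = r·cos(φ/3 − 2πk/3) for k = 0, 1, 2 gives y = 5.333333, -0.020915, -5.312418.
λ_k = y_k + 1.666667 gives λ = 7.0000, 1.6458, -3.6458 (check: the sum is 5.0000 = tr M).

Hence λ_max = 7.0000 and λ_min = -3.6458.


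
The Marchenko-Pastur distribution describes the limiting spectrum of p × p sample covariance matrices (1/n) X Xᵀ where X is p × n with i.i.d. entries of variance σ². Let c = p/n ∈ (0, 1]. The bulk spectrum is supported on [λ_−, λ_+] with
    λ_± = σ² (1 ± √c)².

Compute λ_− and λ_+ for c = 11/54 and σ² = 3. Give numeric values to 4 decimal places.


c = 11/54 = 0.203704; √c = 0.451335.
λ_− = σ² (1 − √c)² = 3 · (1 − 0.451335)² = 3 · (0.548665)² = 0.903098.
λ_+ = σ² (1 + √c)² = 3 · (1 + 0.451335)² = 3 · (1.451335)² = 6.319124.

Rounded to 4 decimal places: λ_− ≈ 0.9031, λ_+ ≈ 6.3191.


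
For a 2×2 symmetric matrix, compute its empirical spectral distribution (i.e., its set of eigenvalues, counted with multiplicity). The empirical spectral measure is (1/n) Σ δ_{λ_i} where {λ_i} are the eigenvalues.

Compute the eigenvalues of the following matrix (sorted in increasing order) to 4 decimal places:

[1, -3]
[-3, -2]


Since M is real symmetric, both eigenvalues are real; they are the roots of det(λI − M) = λ² − (tr M) λ + det M.
tr M = 1 + (-2) = -1.
det M = 1·(-2) − (-3)² = -2 − 9 = -11.
Characteristic polynomial: λ² + λ − 11 = 0.
Discriminant Δ = (tr M)² − 4·det M = 1 − (-44) = 45; √Δ = 6.708204.
λ = (tr M ± √Δ)/2 = (-1 ± 6.708204)/2, giving (tr M − √Δ)/2 = -3.8541 and (tr M + √Δ)/2 = 2.8541.

Eigenvalues sorted in increasing order: [-3.8541, 2.8541].


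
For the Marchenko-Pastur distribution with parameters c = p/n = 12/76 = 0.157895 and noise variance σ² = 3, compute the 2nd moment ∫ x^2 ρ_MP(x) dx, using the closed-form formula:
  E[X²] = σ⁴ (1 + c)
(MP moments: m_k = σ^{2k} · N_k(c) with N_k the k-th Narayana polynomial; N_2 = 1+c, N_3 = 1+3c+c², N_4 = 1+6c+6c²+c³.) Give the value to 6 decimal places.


E[X²] = σ⁴ (1 + c) (second MP moment). With σ² = 3 (so σ⁴ = 9) and c = 12/76 = 0.157895: E[X²] = 9 · (1 + 0.157895) = 9 · 1.157895.

So E[X^2] = 10.421053.


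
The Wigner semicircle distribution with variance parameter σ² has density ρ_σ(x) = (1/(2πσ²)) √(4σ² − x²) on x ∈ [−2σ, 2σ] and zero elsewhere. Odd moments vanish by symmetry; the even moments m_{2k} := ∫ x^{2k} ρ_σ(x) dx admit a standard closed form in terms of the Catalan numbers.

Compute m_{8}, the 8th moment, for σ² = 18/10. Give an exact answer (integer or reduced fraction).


By the scaled semicircle moment identity, m_{2k} = σ^{2k} · C_k with k = 4.
C_4 = (1/(k+1)) · C(2k, k) = (1/5) · C(8, 4) = (1/5) · 70 = 14.
σ^{2k} = (σ²)^k = (18/10)^4 = 6561/625.

Therefore m_{8} = σ^{8} · C_4 = (6561/625) · 14 = 91854/625.


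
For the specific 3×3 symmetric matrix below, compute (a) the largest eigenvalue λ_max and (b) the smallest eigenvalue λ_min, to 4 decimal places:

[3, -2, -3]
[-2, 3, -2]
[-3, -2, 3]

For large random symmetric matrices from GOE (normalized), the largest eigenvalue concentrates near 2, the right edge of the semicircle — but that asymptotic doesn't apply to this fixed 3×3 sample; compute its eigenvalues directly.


Since M is real symmetric, all three eigenvalues are real; they are the roots of det(λI − M) = λ³ − (tr M) λ² + s λ − det M, where s is the sum of the principal 2×2 minors.
tr M = 3 + 3 + 3 = 9.
s = (3·3 − (-2)²) + (3·3 − (-3)²) + (3·3 − (-2)²) = 5 + 0 + 5 = 10.
det M (expand along row 1) = 3·5 − (-2)·(-12) + (-3)·13 = -48.
Characteristic polynomial: λ³ − 9λ² + 10λ + 48 = 0.
Substitute λ = y + (tr M)/3 = y + 3.000000 to remove the quadratic term: y³ + p·y + q = 0 with p = s − (tr M)²/3 = -17.000000 and q = −2(tr M)³/27 + (tr M)·s/3 − det M = 24.000000.
Three real roots ⇒ use the trigonometric (Viète) form: r = 2√(−p/3) = 4.760952, φ = arccos(3q/(p·r)) = arccos(-0.889590) = 2.667242 rad.
y_k = r·cos(φ/3 − 2πk/3) for k = 0, 1, 2 gives y = 3.000000, 1.701562, -4.701562.
λ_k = y_k + 3.000000 gives λ = 6.0000, 4.7016, -1.7016 (check: the sum is 9.0000 = tr M).

Hence λ_max = 6.0000 and λ_min = -1.7016.


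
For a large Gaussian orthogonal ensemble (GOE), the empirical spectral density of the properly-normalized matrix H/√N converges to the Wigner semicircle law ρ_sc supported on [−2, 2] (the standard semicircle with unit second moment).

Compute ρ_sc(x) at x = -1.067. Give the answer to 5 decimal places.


ρ_sc(x) = (1/(2π)) √(4 − x²). With x = -1.067:
  4 − x² = 4 − (-1.067)² = 4 − 1.138489 = 2.861511.
  √(4 − x²) = 1.691600.
  1/(2π) = 0.159155.
  ρ_sc(-1.067) = 0.159155 · 1.691600 = 0.269227.

Rounded to 5 decimal places: ρ_sc(-1.067) ≈ 0.26923.


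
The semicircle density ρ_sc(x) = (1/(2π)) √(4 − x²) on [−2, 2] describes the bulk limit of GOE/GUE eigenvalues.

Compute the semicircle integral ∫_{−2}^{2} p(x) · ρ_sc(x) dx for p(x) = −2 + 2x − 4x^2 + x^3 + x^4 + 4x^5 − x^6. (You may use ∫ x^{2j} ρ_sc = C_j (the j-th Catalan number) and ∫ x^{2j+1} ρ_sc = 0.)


Write p(x) = Σ a_i x^i, split into monomials and integrate each against ρ_sc separately.
Using ∫ x^{2j} ρ_sc = C_j = (1/(j+1)) C(2j, j) (Catalan numbers) and ∫ x^{2j+1} ρ_sc = 0 (odd monomials vanish by symmetry):
  i = 0 (even): a_0 · C_{0} = -2 · 1 = -2
  i = 1 (odd): ∫ x^1 ρ_sc = 0 (vanishes)
  i = 2 (even): a_2 · C_{1} = -4 · 1 = -4
  i = 3 (odd): ∫ x^3 ρ_sc = 0 (vanishes)
  i = 4 (even): a_4 · C_{2} = 1 · 2 = 2
  i = 5 (odd): ∫ x^5 ρ_sc = 0 (vanishes)
  i = 6 (even): a_6 · C_{3} = -1 · 5 = -5

Summing the contributions: ∫_{−2}^{2} p(x) ρ_sc(x) dx = (-2) + (-4) + 2 + (-5) = -9.


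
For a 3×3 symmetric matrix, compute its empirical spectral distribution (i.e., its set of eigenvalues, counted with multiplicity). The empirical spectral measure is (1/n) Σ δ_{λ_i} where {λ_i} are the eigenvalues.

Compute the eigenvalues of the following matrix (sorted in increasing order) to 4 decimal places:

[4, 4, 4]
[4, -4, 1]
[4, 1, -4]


Since M is real symmetric, all three eigenvalues are real; they are the roots of det(λI − M) = λ³ − (tr M) λ² + s λ − det M, where s is the sum of the principal 2×2 minors.
tr M = 4 + (-4) + (-4) = -4.
s = (4·(-4) − 4²) + (4·(-4) − 4²) + ((-4)·(-4) − 1²) = -32 + (-32) + 15 = -49.
det M (expand along row 1) = 4·15 − 4·(-20) + 4·20 = 220.
Characteristic polynomial: λ³ + 4λ² − 49λ − 220 = 0.
Substitute λ = y + (tr M)/3 = y − 1.333333 to remove the quadratic term: y³ + p·y + q = 0 with p = s − (tr M)²/3 = -54.333333 and q = −2(tr M)³/27 + (tr M)·s/3 − det M = -149.925926.
Three real roots ⇒ use the trigonometric (Viète) form: r = 2√(−p/3) = 8.511430, φ = arccos(3q/(p·r)) = arccos(0.972588) = 0.234682 rad.
y_k = r·cos(φ/3 − 2πk/3) for k = 0, 1, 2 gives y = 8.485401, -3.666667, -4.818734.
λ_k = y_k − 1.333333 gives λ = 7.1521, -5.0000, -6.1521 (check: the sum is -4.0000 = tr M).

Eigenvalues sorted in increasing order: [-6.1521, -5.0000, 7.1521].


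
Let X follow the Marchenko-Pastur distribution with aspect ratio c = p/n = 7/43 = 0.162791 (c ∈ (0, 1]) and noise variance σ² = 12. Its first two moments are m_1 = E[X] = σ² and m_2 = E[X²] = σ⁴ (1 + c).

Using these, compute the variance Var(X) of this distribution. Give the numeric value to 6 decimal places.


m_1 = E[X] = σ² = 12, so m_1² = 144.
m_2 = E[X²] = σ⁴ (1 + c) = 144 · (1 + 0.162791) = 144 · 1.162791 = 167.441860.
(Note m_2 − m_1² simplifies to c · σ⁴ = 0.162791 · 144.)

Var(X) = m_2 − m_1² = 167.441860 − 144 = 23.441860.


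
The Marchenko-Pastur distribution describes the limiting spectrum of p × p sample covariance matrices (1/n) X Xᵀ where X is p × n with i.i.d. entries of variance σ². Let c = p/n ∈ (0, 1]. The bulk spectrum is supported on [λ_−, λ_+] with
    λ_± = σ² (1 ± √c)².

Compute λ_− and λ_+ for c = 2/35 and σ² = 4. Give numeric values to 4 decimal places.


c = 2/35 = 0.057143; √c = 0.239046.
λ_− = σ² (1 − √c)² = 4 · (1 − 0.239046)² = 4 · (0.760954)² = 2.316206.
λ_+ = σ² (1 + √c)² = 4 · (1 + 0.239046)² = 4 · (1.239046)² = 6.140937.

Rounded to 4 decimal places: λ_− ≈ 2.3162, λ_+ ≈ 6.1409.


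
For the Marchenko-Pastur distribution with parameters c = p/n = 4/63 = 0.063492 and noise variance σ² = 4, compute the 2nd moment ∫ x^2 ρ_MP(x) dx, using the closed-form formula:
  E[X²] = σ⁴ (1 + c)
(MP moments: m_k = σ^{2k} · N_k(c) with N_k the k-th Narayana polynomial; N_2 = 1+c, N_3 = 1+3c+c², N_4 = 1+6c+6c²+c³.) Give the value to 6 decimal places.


E[X²] = σ⁴ (1 + c) (second MP moment). With σ² = 4 (so σ⁴ = 16) and c = 4/63 = 0.063492: E[X²] = 16 · (1 + 0.063492) = 16 · 1.063492.

So E[X^2] = 17.015873.


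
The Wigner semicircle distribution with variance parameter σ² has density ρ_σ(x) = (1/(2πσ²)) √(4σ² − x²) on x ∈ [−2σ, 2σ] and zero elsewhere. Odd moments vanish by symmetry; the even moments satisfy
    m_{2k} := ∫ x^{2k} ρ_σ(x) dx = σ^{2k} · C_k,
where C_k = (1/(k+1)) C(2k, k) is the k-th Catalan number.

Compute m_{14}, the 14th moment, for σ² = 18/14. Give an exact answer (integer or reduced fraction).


By the scaled semicircle moment identity, m_{2k} = σ^{2k} · C_k with k = 7.
C_7 = (1/(k+1)) · C(2k, k) = (1/8) · C(14, 7) = (1/8) · 3432 = 429.
σ^{2k} = (σ²)^k = (18/14)^7 = 4782969/823543.

Therefore m_{14} = σ^{14} · C_7 = (4782969/823543) · 429 = 2051893701/823543.


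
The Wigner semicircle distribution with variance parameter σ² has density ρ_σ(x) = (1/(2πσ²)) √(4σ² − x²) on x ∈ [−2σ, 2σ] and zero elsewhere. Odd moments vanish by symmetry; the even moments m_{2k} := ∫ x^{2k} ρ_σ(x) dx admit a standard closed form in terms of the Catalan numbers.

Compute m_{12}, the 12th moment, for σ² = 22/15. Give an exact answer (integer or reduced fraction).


By the scaled semicircle moment identity, m_{2k} = σ^{2k} · C_k with k = 6.
C_6 = (1/(k+1)) · C(2k, k) = (1/7) · C(12, 6) = (1/7) · 924 = 132.
σ^{2k} = (σ²)^k = (22/15)^6 = 113379904/11390625.

Therefore m_{12} = σ^{12} · C_6 = (113379904/11390625) · 132 = 4988715776/3796875.


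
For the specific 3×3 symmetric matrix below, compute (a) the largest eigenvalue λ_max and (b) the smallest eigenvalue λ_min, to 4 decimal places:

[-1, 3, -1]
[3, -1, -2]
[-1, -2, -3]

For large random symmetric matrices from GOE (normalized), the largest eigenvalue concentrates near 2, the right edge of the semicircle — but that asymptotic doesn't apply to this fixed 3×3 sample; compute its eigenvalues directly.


Since M is real symmetric, all three eigenvalues are real; they are the roots of det(λI − M) = λ³ − (tr M) λ² + s λ − det M, where s is the sum of the principal 2×2 minors.
tr M = -1 + (-1) + (-3) = -5.
s = ((-1)·(-1) − 3²) + ((-1)·(-3) − (-1)²) + ((-1)·(-3) − (-2)²) = -8 + 2 + (-1) = -7.
det M (expand along row 1) = (-1)·(-1) − 3·(-11) + (-1)·(-7) = 41.
Characteristic polynomial: λ³ + 5λ² − 7λ − 41 = 0.
Substitute λ = y + (tr M)/3 = y − 1.666667 to remove the quadratic term: y³ + p·y + q = 0 with p = s − (tr M)²/3 = -15.333333 and q = −2(tr M)³/27 + (tr M)·s/3 − det M = -20.074074.
Three real roots ⇒ use the trigonometric (Viète) form: r = 2√(−p/3) = 4.521553, φ = arccos(3q/(p·r)) = arccos(0.868625) = 0.518375 rad.
y_k = r·cos(φ/3 − 2πk/3) for k = 0, 1, 2 gives y = 4.454221, -1.553858, -2.900363.
λ_k = y_k − 1.666667 gives λ = 2.7876, -3.2205, -4.5670 (check: the sum is -5.0000 = tr M).

Hence λ_max = 2.7876 and λ_min = -4.5670.


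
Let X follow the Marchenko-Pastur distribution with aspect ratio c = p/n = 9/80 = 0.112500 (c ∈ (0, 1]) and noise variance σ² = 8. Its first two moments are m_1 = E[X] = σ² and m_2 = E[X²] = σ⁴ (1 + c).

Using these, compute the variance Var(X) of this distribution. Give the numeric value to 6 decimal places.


m_1 = E[X] = σ² = 8, so m_1² = 64.
m_2 = E[X²] = σ⁴ (1 + c) = 64 · (1 + 0.112500) = 64 · 1.112500 = 71.200000.
(Note m_2 − m_1² simplifies to c · σ⁴ = 0.112500 · 64.)

Var(X) = m_2 − m_1² = 71.200000 − 64 = 7.200000.


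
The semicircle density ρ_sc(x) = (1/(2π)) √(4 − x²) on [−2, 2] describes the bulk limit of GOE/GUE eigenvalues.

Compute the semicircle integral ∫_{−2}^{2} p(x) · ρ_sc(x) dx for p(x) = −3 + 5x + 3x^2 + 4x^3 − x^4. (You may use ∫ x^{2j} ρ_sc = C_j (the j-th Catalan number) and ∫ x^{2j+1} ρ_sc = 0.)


Write p(x) = Σ a_i x^i, split into monomials and integrate each against ρ_sc separately.
Using ∫ x^{2j} ρ_sc = C_j = (1/(j+1)) C(2j, j) (Catalan numbers) and ∫ x^{2j+1} ρ_sc = 0 (odd monomials vanish by symmetry):
  i = 0 (even): a_0 · C_{0} = -3 · 1 = -3
  i = 1 (odd): ∫ x^1 ρ_sc = 0 (vanishes)
  i = 2 (even): a_2 · C_{1} = 3 · 1 = 3
  i = 3 (odd): ∫ x^3 ρ_sc = 0 (vanishes)
  i = 4 (even): a_4 · C_{2} = -1 · 2 = -2

Summing the contributions: ∫_{−2}^{2} p(x) ρ_sc(x) dx = (-3) + 3 + (-2) = -2.


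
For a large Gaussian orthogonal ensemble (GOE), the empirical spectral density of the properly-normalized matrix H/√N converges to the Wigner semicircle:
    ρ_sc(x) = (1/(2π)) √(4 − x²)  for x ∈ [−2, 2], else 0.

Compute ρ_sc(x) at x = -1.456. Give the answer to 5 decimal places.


ρ_sc(x) = (1/(2π)) √(4 − x²). With x = -1.456:
  4 − x² = 4 − (-1.456)² = 4 − 2.119936 = 1.880064.
  √(4 − x²) = 1.371154.
  1/(2π) = 0.159155.
  ρ_sc(-1.456) = 0.159155 · 1.371154 = 0.218226.

Rounded to 5 decimal places: ρ_sc(-1.456) ≈ 0.21823.


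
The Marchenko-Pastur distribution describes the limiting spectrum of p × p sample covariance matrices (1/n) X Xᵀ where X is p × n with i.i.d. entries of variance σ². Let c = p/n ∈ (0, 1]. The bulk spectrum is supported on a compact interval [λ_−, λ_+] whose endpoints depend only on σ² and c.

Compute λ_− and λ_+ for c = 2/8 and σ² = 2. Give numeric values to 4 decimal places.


c = 2/8 = 0.250000; √c = 0.500000.
λ_− = σ² (1 − √c)² = 2 · (1 − 0.500000)² = 2 · (0.500000)² = 0.500000.
λ_+ = σ² (1 + √c)² = 2 · (1 + 0.500000)² = 2 · (1.500000)² = 4.500000.

Rounded to 4 decimal places: λ_− ≈ 0.5000, λ_+ ≈ 4.5000.


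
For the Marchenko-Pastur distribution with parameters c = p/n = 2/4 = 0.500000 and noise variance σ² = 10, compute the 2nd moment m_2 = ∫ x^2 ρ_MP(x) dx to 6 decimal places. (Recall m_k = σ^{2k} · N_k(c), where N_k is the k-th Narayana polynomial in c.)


E[X²] = σ⁴ (1 + c) (second MP moment). With σ² = 10 (so σ⁴ = 100) and c = 2/4 = 0.500000: E[X²] = 100 · (1 + 0.500000) = 100 · 1.500000.

So E[X^2] = 150.000000.


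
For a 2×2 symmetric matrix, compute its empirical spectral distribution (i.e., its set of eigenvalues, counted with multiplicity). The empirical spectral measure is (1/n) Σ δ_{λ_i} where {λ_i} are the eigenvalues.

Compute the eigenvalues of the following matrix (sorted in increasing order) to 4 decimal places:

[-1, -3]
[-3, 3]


Since M is real symmetric, both eigenvalues are real; they are the roots of det(λI − M) = λ² − (tr M) λ + det M.
tr M = -1 + 3 = 2.
det M = (-1)·3 − (-3)² = -3 − 9 = -12.
Characteristic polynomial: λ² − 2λ − 12 = 0.
Discriminant Δ = (tr M)² − 4·det M = 4 − (-48) = 52; √Δ = 7.211103.
λ = (tr M ± √Δ)/2 = (2 ± 7.211103)/2, giving (tr M − √Δ)/2 = -2.6056 and (tr M + √Δ)/2 = 4.6056.

Eigenvalues sorted in increasing order: [-2.6056, 4.6056].


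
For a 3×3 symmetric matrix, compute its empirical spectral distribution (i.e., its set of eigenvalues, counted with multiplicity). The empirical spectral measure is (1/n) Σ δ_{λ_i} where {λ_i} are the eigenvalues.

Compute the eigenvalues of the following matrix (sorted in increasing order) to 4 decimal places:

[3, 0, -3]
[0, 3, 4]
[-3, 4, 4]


Since M is real symmetric, all three eigenvalues are real; they are the roots of det(λI − M) = λ³ − (tr M) λ² + s λ − det M, where s is the sum of the principal 2×2 minors.
tr M = 3 + 3 + 4 = 10.
s = (3·3 − 0²) + (3·4 − (-3)²) + (3·4 − 4²) = 9 + 3 + (-4) = 8.
det M (expand along row 1) = 3·(-4) − 0·12 + (-3)·9 = -39.
Characteristic polynomial: λ³ − 10λ² + 8λ + 39 = 0.
Substitute λ = y + (tr M)/3 = y + 3.333333 to remove the quadratic term: y³ + p·y + q = 0 with p = s − (tr M)²/3 = -25.333333 and q = −2(tr M)³/27 + (tr M)·s/3 − det M = -8.407407.
Three real roots ⇒ use the trigonometric (Viète) form: r = 2√(−p/3) = 5.811865, φ = arccos(3q/(p·r)) = arccos(0.171307) = 1.398640 rad.
y_k = r·cos(φ/3 − 2πk/3) for k = 0, 1, 2 gives y = 5.191604, -0.333333, -4.858271.
λ_k = y_k + 3.333333 gives λ = 8.5249, 3.0000, -1.5249 (check: the sum is 10.0000 = tr M).

Eigenvalues sorted in increasing order: [-1.5249, 3.0000, 8.5249].


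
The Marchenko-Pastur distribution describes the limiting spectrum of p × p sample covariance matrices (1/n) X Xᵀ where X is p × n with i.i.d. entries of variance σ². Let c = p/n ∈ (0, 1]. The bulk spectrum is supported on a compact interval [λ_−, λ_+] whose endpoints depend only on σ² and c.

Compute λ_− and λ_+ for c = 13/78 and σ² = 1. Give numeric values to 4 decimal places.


c = 13/78 = 0.166667; √c = 0.408248.
λ_− = σ² (1 − √c)² = 1 · (1 − 0.408248)² = 1 · (0.591752)² = 0.350170.
λ_+ = σ² (1 + √c)² = 1 · (1 + 0.408248)² = 1 · (1.408248)² = 1.983163.

Rounded to 4 decimal places: λ_− ≈ 0.3502, λ_+ ≈ 1.9832.


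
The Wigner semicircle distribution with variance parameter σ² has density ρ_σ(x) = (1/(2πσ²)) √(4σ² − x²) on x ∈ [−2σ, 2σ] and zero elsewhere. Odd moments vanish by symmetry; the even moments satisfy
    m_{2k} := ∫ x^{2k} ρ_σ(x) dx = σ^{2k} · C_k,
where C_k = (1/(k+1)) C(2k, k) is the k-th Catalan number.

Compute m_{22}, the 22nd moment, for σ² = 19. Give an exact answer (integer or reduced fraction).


By the scaled semicircle moment identity, m_{2k} = σ^{2k} · C_k with k = 11.
C_11 = (1/(k+1)) · C(2k, k) = (1/12) · C(22, 11) = (1/12) · 705432 = 58786.
σ^{2k} = (σ²)^k = (19)^11 = 116490258898219.

Therefore m_{22} = σ^{22} · C_11 = 116490258898219 · 58786 = 6847996359590702134.


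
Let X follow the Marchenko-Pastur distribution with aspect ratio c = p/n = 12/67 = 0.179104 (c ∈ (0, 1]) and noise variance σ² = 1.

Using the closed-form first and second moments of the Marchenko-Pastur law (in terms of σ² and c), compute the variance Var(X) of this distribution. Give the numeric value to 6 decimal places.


Recall the MP moments m_1 = E[X] = σ² and m_2 = E[X²] = σ⁴ (1 + c).
m_1 = E[X] = σ² = 1, so m_1² = 1.
m_2 = E[X²] = σ⁴ (1 + c) = 1 · (1 + 0.179104) = 1 · 1.179104 = 1.179104.
(Note m_2 − m_1² simplifies to c · σ⁴ = 0.179104 · 1.)

Var(X) = m_2 − m_1² = 1.179104 − 1 = 0.179104.


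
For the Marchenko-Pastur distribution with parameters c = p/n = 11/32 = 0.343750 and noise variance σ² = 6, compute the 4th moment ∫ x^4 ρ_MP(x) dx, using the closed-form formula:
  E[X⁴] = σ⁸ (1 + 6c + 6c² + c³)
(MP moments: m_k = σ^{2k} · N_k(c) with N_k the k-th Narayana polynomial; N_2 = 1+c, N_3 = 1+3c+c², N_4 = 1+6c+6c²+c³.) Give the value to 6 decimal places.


E[X⁴] = σ⁸ (1 + 6c + 6c² + c³) (fourth MP moment). With σ² = 6 (so σ⁸ = 1296) and c = 11/32 = 0.343750: E[X⁴] = 1296 · (1 + 6·0.343750 + 6·(0.343750)² + (0.343750)³) = 1296 · 3.812103.

So E[X^4] = 4940.485840.


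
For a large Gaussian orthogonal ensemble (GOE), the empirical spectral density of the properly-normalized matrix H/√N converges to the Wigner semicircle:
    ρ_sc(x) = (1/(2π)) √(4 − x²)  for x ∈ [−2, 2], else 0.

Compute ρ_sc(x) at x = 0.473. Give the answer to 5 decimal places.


ρ_sc(x) = (1/(2π)) √(4 − x²). With x = 0.473:
  4 − x² = 4 − (0.473)² = 4 − 0.223729 = 3.776271.
  √(4 − x²) = 1.943263.
  1/(2π) = 0.159155.
  ρ_sc(0.473) = 0.159155 · 1.943263 = 0.309280.

Rounded to 5 decimal places: ρ_sc(0.473) ≈ 0.30928.


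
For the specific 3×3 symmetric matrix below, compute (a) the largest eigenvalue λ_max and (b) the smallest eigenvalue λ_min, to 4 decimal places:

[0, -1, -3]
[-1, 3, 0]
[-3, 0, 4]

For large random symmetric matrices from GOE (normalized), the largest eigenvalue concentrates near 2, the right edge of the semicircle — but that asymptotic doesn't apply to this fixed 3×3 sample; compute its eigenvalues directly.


Since M is real symmetric, all three eigenvalues are real; they are the roots of det(λI − M) = λ³ − (tr M) λ² + s λ − det M, where s is the sum of the principal 2×2 minors.
tr M = 0 + 3 + 4 = 7.
s = (0·3 − (-1)²) + (0·4 − (-3)²) + (3·4 − 0²) = -1 + (-9) + 12 = 2.
det M (expand along row 1) = 0·12 − (-1)·(-4) + (-3)·9 = -31.
Characteristic polynomial: λ³ − 7λ² + 2λ + 31 = 0.
Substitute λ = y + (tr M)/3 = y + 2.333333 to remove the quadratic term: y³ + p·y + q = 0 with p = s − (tr M)²/3 = -14.333333 and q = −2(tr M)³/27 + (tr M)·s/3 − det M = 10.259259.
Three real roots ⇒ use the trigonometric (Viète) form: r = 2√(−p/3) = 4.371626, φ = arccos(3q/(p·r)) = arccos(-0.491187) = 2.084249 rad.
y_k = r·cos(φ/3 − 2πk/3) for k = 0, 1, 2 gives y = 3.358344, 0.744560, -4.102904.
λ_k = y_k + 2.333333 gives λ = 5.6917, 3.0779, -1.7696 (check: the sum is 7.0000 = tr M).

Hence λ_max = 5.6917 and λ_min = -1.7696.


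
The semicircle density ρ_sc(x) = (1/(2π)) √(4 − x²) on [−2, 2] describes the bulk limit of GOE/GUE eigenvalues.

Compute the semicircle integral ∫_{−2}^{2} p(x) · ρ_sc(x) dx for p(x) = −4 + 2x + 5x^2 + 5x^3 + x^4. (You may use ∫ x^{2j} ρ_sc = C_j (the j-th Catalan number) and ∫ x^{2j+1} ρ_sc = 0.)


Write p(x) = Σ a_i x^i, split into monomials and integrate each against ρ_sc separately.
Using ∫ x^{2j} ρ_sc = C_j = (1/(j+1)) C(2j, j) (Catalan numbers) and ∫ x^{2j+1} ρ_sc = 0 (odd monomials vanish by symmetry):
  i = 0 (even): a_0 · C_{0} = -4 · 1 = -4
  i = 1 (odd): ∫ x^1 ρ_sc = 0 (vanishes)
  i = 2 (even): a_2 · C_{1} = 5 · 1 = 5
  i = 3 (odd): ∫ x^3 ρ_sc = 0 (vanishes)
  i = 4 (even): a_4 · C_{2} = 1 · 2 = 2

Summing the contributions: ∫_{−2}^{2} p(x) ρ_sc(x) dx = (-4) + 5 + 2 = 3.


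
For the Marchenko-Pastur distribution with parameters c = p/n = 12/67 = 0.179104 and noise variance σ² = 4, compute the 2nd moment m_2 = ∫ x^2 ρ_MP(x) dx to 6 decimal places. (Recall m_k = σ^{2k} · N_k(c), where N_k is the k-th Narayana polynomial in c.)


E[X²] = σ⁴ (1 + c) (second MP moment). With σ² = 4 (so σ⁴ = 16) and c = 12/67 = 0.179104: E[X²] = 16 · (1 + 0.179104) = 16 · 1.179104.

So E[X^2] = 18.865672.


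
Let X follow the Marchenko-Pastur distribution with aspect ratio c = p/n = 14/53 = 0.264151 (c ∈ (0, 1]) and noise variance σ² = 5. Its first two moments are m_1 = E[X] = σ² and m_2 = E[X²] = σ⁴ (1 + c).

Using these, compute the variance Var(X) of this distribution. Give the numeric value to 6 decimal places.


m_1 = E[X] = σ² = 5, so m_1² = 25.
m_2 = E[X²] = σ⁴ (1 + c) = 25 · (1 + 0.264151) = 25 · 1.264151 = 31.603774.
(Note m_2 − m_1² simplifies to c · σ⁴ = 0.264151 · 25.)

Var(X) = m_2 − m_1² = 31.603774 − 25 = 6.603774.


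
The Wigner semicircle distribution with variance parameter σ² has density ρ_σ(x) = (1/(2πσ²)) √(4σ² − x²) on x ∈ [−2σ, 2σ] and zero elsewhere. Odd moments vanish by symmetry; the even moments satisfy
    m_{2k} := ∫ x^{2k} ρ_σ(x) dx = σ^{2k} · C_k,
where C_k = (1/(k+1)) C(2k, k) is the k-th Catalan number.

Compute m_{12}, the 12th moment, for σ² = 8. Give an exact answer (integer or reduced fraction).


By the scaled semicircle moment identity, m_{2k} = σ^{2k} · C_k with k = 6.
C_6 = (1/(k+1)) · C(2k, k) = (1/7) · C(12, 6) = (1/7) · 924 = 132.
σ^{2k} = (σ²)^k = (8)^6 = 262144.

Therefore m_{12} = σ^{12} · C_6 = 262144 · 132 = 34603008.
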